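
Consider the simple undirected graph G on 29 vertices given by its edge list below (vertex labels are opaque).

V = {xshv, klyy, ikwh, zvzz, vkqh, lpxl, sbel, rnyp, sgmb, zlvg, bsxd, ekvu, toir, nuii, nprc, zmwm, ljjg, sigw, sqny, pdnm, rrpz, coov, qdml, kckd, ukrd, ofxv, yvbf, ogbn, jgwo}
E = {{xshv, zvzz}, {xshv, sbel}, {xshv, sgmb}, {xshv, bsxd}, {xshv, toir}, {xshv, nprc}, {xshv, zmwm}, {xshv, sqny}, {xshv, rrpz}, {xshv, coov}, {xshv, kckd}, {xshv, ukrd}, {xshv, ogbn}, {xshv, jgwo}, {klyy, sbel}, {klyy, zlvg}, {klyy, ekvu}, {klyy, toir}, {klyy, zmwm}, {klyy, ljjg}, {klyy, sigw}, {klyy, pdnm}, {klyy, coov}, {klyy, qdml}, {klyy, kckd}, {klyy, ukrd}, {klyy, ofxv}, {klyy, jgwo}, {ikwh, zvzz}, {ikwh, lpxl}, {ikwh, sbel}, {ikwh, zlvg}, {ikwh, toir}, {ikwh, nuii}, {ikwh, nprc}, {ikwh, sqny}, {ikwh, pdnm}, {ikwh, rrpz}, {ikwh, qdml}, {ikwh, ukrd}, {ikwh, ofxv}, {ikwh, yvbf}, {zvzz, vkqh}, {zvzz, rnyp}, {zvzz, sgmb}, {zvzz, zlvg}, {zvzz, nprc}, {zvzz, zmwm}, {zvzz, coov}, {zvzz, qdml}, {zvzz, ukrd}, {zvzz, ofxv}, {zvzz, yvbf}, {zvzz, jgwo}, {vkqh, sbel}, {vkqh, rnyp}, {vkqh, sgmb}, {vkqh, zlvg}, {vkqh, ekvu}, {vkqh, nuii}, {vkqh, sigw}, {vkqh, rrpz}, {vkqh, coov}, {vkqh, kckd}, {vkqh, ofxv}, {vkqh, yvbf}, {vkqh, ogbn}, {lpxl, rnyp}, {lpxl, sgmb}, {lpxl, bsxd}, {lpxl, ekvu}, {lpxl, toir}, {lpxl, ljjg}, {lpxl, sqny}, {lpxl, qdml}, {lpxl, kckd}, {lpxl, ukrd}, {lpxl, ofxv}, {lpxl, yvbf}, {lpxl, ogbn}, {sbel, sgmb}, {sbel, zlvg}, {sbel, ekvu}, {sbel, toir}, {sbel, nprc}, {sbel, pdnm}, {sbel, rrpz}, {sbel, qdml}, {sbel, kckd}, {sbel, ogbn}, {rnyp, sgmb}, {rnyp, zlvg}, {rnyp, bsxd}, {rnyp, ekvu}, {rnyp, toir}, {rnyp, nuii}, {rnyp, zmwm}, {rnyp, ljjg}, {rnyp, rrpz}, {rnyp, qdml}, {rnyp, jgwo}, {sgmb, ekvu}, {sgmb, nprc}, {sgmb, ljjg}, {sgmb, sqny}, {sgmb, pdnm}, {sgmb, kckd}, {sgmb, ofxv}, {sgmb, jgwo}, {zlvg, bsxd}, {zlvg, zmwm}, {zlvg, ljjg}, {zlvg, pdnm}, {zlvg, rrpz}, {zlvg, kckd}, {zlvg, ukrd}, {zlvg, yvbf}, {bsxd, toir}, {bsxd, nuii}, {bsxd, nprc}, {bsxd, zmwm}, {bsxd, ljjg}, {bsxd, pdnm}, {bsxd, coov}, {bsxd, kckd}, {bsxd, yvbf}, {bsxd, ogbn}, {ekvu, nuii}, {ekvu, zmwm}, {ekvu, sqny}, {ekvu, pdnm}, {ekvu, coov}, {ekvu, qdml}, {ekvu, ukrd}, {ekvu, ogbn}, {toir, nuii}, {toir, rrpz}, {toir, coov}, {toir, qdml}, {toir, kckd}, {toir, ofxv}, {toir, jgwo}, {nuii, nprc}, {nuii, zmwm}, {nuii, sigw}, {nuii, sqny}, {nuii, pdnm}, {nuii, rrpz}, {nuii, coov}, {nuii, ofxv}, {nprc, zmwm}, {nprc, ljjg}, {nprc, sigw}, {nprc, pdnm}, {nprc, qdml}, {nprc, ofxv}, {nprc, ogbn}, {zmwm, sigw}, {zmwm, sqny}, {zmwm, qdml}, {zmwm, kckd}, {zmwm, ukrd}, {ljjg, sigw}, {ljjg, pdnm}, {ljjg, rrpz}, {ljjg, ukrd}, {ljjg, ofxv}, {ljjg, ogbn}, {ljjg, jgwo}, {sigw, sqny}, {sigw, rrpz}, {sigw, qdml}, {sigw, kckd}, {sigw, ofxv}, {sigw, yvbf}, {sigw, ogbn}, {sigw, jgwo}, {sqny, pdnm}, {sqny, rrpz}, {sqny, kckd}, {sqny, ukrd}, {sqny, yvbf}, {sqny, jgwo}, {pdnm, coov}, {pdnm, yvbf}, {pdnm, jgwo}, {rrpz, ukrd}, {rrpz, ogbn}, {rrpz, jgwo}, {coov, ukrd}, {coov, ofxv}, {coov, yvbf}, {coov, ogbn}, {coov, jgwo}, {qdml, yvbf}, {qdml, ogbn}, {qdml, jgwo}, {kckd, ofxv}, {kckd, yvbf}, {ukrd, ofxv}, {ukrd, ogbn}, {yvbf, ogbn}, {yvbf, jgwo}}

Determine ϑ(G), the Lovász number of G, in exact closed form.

deg(klyy) = 14; N(klyy) = {sbel, zlvg, ekvu, toir, zmwm, ljjg, sigw, pdnm, coov, qdml, kckd, ukrd, ofxv, jgwo}.
N(nprc) = {xshv, ikwh, zvzz, sbel, sgmb, bsxd, nuii, zmwm, ljjg, sigw, pdnm, qdml, ofxv, ogbn}, |N(nprc)| = 14.
deg(qdml) = 14; N(qdml) = {klyy, ikwh, zvzz, lpxl, sbel, rnyp, ekvu, toir, nprc, zmwm, sigw, yvbf, ogbn, jgwo}.
N(sgmb) = {xshv, zvzz, vkqh, lpxl, sbel, rnyp, ekvu, nprc, ljjg, sqny, pdnm, kckd, ofxv, jgwo}, |N(sgmb)| = 14.
Every vertex has degree 14 (N=29); Paley(29): SR with (k,λ,μ)=(14,6,7).
spec(A) ≈ [14.0, 2.192582, -3.192582] (distinct, 6 d.p.).
ϑ = −N·λ_min/(λ_max−λ_min) = −29·(-sqrt(29)/2 - 1/2)/(14−(-sqrt(29)/2 - 1/2)) = sqrt(29).
≈ 5.38516 (to 5 d.p.).

sqrt(29)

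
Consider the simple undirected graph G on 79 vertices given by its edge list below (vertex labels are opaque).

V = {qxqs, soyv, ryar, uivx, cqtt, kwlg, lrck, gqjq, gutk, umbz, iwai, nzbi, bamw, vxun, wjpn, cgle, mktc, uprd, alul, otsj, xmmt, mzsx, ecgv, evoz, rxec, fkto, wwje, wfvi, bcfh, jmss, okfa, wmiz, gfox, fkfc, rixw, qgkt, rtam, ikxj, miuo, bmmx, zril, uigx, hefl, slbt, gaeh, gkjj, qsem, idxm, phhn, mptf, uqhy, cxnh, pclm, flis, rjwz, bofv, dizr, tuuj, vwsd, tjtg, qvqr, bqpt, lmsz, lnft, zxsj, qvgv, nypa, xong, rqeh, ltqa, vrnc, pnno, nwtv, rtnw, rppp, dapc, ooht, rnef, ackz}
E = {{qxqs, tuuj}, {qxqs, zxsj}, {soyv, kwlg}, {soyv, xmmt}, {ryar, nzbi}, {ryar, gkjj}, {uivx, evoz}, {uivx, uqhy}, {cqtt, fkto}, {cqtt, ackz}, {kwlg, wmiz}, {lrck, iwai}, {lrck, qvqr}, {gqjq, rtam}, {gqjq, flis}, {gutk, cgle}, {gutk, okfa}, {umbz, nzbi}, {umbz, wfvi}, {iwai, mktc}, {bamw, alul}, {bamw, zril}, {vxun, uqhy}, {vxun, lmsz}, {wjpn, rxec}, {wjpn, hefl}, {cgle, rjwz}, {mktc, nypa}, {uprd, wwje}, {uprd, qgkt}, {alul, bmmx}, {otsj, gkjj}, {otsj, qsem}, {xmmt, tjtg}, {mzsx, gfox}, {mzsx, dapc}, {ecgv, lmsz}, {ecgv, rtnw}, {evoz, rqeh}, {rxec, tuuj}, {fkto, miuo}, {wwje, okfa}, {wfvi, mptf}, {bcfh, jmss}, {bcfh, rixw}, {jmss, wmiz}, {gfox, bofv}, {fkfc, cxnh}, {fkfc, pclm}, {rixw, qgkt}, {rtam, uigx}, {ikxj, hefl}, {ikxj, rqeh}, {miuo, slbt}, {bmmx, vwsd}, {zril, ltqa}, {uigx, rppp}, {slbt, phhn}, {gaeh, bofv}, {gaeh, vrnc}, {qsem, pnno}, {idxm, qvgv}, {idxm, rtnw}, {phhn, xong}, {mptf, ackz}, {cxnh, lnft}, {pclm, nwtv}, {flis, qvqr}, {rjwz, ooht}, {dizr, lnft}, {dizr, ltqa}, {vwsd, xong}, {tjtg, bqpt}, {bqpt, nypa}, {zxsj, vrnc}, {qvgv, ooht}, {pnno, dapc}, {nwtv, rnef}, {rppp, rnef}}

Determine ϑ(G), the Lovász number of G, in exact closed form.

79*cos(pi/79)/(cos(pi/79) + 1)

deg(uprd) = 2; N(uprd) = {wwje, qgkt}.
N(rixw) = {bcfh, qgkt}, |N(rixw)| = 2.
deg(mptf) = 2; N(mptf) = {wfvi, ackz}.
Vertex uqhy has 2 neighbors: uivx, vxun.
G on 79 vertices is 2-regular; the odd cycle C_{79}.
Distinct eigenvalues (to 6 d.p.): [2.0, 1.993678, 1.974751, 1.943339, 1.89964, 1.843932, 1.776565, 1.697967, 1.608633, 1.509129, 1.400084, 1.282187, 1.156184, 1.022871, 0.883091, 0.737728, 0.587701, 0.433958, 0.277471, 0.11923, -0.039764, -0.198508, -0.355996, -0.511233, -0.663239, -0.811051, -0.953735, -1.09039, -1.22015, -1.342197, -1.455758, -1.560115, -1.654608, -1.738641, -1.811681, -1.873267, -1.92301, -1.960595, -1.985784, -1.998419].
Lovász (edge-transitive): ϑ = −79·(-2*cos(pi/79))/((2)−(-2*cos(pi/79))) = 79*cos(pi/79)/(cos(pi/79) + 1).
Numerically 39.4844.
α=39, χ(Ḡ)=40; ϑ=79*cos(pi/79)/(cos(pi/79) + 1) lies between (both strict).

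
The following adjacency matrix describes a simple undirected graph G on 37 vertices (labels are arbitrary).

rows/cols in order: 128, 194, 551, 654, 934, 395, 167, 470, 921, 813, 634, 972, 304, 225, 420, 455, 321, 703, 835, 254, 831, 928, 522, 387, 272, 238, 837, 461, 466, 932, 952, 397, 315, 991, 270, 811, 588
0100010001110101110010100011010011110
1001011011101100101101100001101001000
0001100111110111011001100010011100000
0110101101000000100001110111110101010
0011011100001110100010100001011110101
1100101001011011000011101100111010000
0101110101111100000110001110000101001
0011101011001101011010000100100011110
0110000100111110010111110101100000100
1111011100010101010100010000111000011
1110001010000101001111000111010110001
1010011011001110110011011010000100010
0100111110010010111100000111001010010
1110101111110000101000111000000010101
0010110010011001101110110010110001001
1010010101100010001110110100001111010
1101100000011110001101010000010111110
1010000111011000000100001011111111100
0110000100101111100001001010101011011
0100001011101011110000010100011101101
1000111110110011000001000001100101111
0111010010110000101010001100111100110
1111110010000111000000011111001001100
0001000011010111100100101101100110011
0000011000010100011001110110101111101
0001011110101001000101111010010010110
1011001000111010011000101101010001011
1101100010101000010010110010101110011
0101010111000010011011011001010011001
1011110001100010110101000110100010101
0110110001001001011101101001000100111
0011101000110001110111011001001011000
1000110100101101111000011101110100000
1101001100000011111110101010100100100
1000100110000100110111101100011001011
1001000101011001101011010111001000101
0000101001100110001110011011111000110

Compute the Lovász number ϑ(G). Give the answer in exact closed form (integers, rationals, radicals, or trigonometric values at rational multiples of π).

deg(991) = 18; N(991) = {128, 194, 654, 167, 470, 420, 455, 321, 703, 835, 254, 831, 522, 272, 837, 466, 397, 270}.
deg(811) = 18; N(811) = {128, 654, 470, 813, 972, 304, 455, 321, 835, 831, 928, 387, 238, 837, 461, 952, 270, 588}.
Vertex 387 has 18 neighbors: 654, 921, 813, 972, 225, 420, 455, 321, 254, 522, 272, 238, 461, 466, 397, 315, 811, 588.
deg(304) = 18; N(304) = {194, 934, 395, 167, 470, 921, 972, 420, 321, 703, 835, 254, 238, 837, 461, 952, 315, 811}.
18-regular, N=37; strongly regular (37,18,8,9).
The 3 distinct eigenvalues: [18.0, 2.541, -3.541].
Lovász: ϑ = −37(-sqrt(37)/2 - 1/2)/(18+-(-sqrt(37)/2 - 1/2)) = sqrt(37).
= 6.0828… (decimal).

sqrt(37)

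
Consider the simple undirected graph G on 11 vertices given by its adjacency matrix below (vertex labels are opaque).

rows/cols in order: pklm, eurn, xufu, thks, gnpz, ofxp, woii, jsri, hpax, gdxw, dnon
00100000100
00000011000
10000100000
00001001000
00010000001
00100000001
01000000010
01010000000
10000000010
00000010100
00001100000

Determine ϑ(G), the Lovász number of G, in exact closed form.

Vertex ofxp has 2 neighbors: xufu, dnon.
deg(woii) = 2; N(woii) = {eurn, gdxw}.
Vertex thks has 2 neighbors: gnpz, jsri.
Vertex hpax has 2 neighbors: pklm, gdxw.
Every vertex has degree 2 (N=11); this is C_{11}, the 11-cycle.
spec(A) ≈ [2.0, 1.68251, 0.83083, -0.28463, -1.30972, -1.91899] (distinct, 5 d.p.).
Lovász (edge-transitive): ϑ = −11·(-2*cos(pi/11))/((2)−(-2*cos(pi/11))) = 11*cos(pi/11)/(cos(pi/11) + 1).
Numerically 5.386303.
α=5, χ(Ḡ)=6; ϑ=11*cos(pi/11)/(cos(pi/11) + 1) lies between (both strict).

11*cos(pi/11)/(cos(pi/11) + 1)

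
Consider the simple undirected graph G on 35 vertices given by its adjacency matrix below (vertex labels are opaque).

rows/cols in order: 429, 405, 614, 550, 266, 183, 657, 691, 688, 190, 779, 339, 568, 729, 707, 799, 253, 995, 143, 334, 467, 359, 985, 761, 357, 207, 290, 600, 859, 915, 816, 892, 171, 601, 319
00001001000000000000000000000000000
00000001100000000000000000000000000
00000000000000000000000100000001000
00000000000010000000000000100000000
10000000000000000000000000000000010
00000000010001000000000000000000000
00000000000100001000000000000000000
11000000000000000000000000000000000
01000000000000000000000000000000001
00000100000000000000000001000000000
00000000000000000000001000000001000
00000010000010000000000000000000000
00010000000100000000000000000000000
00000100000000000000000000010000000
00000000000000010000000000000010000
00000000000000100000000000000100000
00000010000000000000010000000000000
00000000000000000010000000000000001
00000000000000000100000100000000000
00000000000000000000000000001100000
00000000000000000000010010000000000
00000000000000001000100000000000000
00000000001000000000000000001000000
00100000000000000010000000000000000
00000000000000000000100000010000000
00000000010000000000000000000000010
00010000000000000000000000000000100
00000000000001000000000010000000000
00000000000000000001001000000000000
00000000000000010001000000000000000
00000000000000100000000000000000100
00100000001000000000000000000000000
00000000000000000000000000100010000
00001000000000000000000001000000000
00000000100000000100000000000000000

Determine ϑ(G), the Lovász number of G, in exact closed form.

Vertex 183 has 2 neighbors: 190, 729.
Vertex 550 has 2 neighbors: 568, 290.
Vertex 359 has 2 neighbors: 253, 467.
Vertex 171 has 2 neighbors: 290, 816.
35-vertex 2-regular graph: a single 35-cycle (edge-transitive).
Distinct eigenvalues (to 3 d.p.): [2.0, 1.968, 1.872, 1.717, 1.506, 1.247, 0.948, 0.618, 0.268, -0.09, -0.445, -0.786, -1.102, -1.382, -1.618, -1.802, -1.928, -1.992].
−35·(-2*cos(pi/35)) / ((2)−(-2*cos(pi/35))) = 35*cos(pi/35)/(cos(pi/35) + 1) = ϑ(G).
ϑ(G) ≈ 17.4647.
Lovász sandwich 17 ≤ 35*cos(pi/35)/(cos(pi/35) + 1) ≤ 18: both strict.

35*cos(pi/35)/(cos(pi/35) + 1)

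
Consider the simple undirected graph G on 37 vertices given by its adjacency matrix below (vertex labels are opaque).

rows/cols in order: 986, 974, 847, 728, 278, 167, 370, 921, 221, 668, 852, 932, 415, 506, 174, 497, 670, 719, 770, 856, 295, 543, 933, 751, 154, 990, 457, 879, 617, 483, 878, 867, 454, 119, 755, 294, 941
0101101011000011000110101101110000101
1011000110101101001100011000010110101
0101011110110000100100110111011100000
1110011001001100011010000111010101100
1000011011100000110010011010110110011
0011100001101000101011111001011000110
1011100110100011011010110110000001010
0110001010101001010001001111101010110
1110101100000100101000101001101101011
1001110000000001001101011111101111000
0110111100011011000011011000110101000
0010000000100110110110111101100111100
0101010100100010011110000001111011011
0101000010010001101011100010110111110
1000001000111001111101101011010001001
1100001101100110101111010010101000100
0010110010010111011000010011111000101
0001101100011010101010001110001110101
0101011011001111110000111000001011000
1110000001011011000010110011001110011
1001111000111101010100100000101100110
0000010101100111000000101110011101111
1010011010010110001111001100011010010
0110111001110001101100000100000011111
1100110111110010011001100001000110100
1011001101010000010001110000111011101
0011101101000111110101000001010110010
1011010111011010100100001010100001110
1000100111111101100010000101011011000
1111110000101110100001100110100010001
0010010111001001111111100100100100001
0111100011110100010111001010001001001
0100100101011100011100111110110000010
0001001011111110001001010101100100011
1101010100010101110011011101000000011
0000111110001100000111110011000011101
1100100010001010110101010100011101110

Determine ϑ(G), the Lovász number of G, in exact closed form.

sqrt(37)

Vertex 990 has 18 neighbors: 986, 847, 728, 370, 921, 668, 932, 719, 543, 933, 751, 617, 483, 878, 454, 119, 755, 941.
N(415) = {974, 728, 167, 921, 852, 174, 719, 770, 856, 295, 879, 617, 483, 878, 454, 119, 294, 941}, |N(415)| = 18.
deg(856) = 18; N(856) = {986, 974, 847, 668, 932, 415, 174, 497, 295, 933, 751, 457, 879, 878, 867, 454, 294, 941}.
Vertex 167 has 18 neighbors: 847, 728, 278, 668, 852, 415, 670, 770, 295, 543, 933, 751, 154, 879, 483, 878, 755, 294.
G on 37 vertices is 18-regular; Paley(37): SR with (k,λ,μ)=(18,8,9).
A has 3 distinct eigenvalues ≈ [18.0, 2.54138, -3.54138].
λ_max=18, λ_min=-sqrt(37)/2 - 1/2; ϑ = −37·λ_min/(λ_max−λ_min) = sqrt(37).
≈ 6.082762530 (to 9 d.p.).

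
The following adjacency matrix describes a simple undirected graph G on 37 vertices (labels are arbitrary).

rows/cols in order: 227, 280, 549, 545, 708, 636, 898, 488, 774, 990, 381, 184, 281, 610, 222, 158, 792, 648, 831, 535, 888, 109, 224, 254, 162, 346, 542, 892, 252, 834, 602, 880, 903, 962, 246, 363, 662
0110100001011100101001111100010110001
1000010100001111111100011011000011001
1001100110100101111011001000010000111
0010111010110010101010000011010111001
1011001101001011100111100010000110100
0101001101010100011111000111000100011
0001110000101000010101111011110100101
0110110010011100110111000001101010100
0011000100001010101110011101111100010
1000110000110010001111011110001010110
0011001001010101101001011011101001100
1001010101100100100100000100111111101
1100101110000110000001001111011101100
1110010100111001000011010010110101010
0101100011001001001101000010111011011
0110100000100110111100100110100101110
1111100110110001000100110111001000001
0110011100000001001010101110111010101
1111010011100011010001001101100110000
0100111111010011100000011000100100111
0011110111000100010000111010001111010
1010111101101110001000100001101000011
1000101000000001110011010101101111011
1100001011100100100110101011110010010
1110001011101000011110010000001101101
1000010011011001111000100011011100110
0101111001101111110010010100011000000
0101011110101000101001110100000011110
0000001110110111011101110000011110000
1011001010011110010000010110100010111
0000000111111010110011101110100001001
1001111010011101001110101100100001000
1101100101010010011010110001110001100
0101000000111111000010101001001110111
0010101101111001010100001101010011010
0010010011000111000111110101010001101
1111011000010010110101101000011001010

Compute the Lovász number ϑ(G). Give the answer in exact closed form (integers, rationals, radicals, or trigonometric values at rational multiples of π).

N(831) = {227, 280, 549, 545, 636, 774, 990, 381, 222, 158, 648, 109, 162, 346, 892, 252, 880, 903}, |N(831)| = 18.
Vertex 898 has 18 neighbors: 545, 708, 636, 381, 281, 648, 535, 109, 224, 254, 162, 542, 892, 252, 834, 880, 246, 662.
Vertex 227 has 18 neighbors: 280, 549, 708, 990, 184, 281, 610, 792, 831, 109, 224, 254, 162, 346, 834, 880, 903, 662.
deg(549) = 18; N(549) = {227, 545, 708, 488, 774, 381, 610, 158, 792, 648, 831, 888, 109, 162, 834, 246, 363, 662}.
18-regular, N=37; Paley(37): SR with (k,λ,μ)=(18,8,9).
The 3 distinct eigenvalues: [18.0, 2.54138, -3.54138].
λ_max=18, λ_min=-sqrt(37)/2 - 1/2; ϑ = −37·λ_min/(λ_max−λ_min) = sqrt(37).
= 6.08276… (decimal).

sqrt(37)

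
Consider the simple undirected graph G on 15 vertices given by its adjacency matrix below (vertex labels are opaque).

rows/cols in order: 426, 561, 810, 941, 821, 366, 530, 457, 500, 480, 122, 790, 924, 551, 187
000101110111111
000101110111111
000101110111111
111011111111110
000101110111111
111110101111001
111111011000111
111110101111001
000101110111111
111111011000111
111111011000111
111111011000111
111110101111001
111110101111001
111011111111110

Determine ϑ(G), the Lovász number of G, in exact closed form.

5

deg(426) = 10; N(426) = {941, 366, 530, 457, 480, 122, 790, 924, 551, 187}.
Vertex 810 has 10 neighbors: 941, 366, 530, 457, 480, 122, 790, 924, 551, 187.
Vertex 941 has 13 neighbors: 426, 561, 810, 821, 366, 530, 457, 500, 480, 122, 790, 924, 551.
Vertex 530 has 11 neighbors: 426, 561, 810, 941, 821, 366, 457, 500, 924, 551, 187.
K_{5,4,4,2} (perfect); ϑ(G) = α(G) = max{5,4,4,2} = 5.
ϑ(G) ≈ 5.000000000.
5 ≤ 5 ≤ 5: collapsed.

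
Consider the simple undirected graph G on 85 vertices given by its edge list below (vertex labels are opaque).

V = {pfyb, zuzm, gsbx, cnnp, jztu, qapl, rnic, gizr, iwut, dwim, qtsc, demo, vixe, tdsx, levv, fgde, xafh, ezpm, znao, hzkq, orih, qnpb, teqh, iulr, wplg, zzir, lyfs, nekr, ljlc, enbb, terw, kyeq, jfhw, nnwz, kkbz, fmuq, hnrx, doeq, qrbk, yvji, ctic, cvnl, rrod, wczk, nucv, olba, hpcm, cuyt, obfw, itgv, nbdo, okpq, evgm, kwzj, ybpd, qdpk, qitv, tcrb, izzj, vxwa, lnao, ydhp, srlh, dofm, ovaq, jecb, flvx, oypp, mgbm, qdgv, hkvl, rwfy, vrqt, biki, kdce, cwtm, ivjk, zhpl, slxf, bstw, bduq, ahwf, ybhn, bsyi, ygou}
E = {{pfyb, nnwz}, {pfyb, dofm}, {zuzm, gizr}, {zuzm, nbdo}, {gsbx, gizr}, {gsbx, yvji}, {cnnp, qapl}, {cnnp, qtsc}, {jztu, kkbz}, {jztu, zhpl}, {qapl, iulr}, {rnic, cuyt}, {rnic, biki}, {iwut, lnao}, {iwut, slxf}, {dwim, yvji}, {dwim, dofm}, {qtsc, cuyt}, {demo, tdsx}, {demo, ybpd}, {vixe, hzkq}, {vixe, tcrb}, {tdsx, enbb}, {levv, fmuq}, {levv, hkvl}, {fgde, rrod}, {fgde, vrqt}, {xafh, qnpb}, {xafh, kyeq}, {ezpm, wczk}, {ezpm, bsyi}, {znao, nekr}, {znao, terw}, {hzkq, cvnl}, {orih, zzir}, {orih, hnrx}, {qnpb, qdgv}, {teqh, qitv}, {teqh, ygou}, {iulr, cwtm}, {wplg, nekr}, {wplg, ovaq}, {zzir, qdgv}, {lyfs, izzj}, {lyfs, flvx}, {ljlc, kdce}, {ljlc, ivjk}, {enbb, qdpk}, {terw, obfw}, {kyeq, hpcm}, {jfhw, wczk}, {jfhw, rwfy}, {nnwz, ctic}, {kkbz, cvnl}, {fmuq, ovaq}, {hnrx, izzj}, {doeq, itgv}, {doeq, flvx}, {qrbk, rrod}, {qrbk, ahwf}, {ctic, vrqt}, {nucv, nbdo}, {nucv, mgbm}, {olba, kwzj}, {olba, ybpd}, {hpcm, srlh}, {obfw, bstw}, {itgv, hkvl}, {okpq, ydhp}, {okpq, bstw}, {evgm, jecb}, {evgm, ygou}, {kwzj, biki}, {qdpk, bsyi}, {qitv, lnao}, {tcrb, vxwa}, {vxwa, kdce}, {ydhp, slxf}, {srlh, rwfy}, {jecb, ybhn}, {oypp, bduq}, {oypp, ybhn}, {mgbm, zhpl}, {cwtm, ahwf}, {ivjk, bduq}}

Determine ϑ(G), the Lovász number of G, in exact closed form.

deg(wplg) = 2; N(wplg) = {nekr, ovaq}.
Vertex demo has 2 neighbors: tdsx, ybpd.
N(rnic) = {cuyt, biki}, |N(rnic)| = 2.
deg(okpq) = 2; N(okpq) = {ydhp, bstw}.
deg(v) = 2 for all v (|V|=85); the odd cycle C_{85}.
spec(A) ≈ [2.0, 1.994538, 1.978183, 1.951024, 1.913209, 1.864944, 1.806494, 1.738178, 1.660368, 1.57349, 1.478018, 1.374473, 1.263422, 1.14547, 1.021262, 0.891477, 0.756822, 0.618034, 0.47587, 0.331108, 0.184537, 0.036958, -0.110823, -0.257998, -0.403765, -0.547326, -0.687898, -0.824713, -0.957023, -1.084107, -1.205269, -1.319849, -1.42722, -1.526797, -1.618034, -1.700434, -1.773547, -1.836974, -1.890368, -1.933437, -1.965946, -1.987718, -1.998634] (distinct, 6 d.p.).
Lovász (edge-transitive): ϑ = −85·(-2*cos(pi/85))/((2)−(-2*cos(pi/85))) = 85*cos(pi/85)/(cos(pi/85) + 1).
= 42.4855… (decimal).
Sandwich: α(G)=42 ≤ ϑ(G)=85*cos(pi/85)/(cos(pi/85) + 1) ≤ χ(Ḡ)=43 (both strict).

85*cos(pi/85)/(cos(pi/85) + 1)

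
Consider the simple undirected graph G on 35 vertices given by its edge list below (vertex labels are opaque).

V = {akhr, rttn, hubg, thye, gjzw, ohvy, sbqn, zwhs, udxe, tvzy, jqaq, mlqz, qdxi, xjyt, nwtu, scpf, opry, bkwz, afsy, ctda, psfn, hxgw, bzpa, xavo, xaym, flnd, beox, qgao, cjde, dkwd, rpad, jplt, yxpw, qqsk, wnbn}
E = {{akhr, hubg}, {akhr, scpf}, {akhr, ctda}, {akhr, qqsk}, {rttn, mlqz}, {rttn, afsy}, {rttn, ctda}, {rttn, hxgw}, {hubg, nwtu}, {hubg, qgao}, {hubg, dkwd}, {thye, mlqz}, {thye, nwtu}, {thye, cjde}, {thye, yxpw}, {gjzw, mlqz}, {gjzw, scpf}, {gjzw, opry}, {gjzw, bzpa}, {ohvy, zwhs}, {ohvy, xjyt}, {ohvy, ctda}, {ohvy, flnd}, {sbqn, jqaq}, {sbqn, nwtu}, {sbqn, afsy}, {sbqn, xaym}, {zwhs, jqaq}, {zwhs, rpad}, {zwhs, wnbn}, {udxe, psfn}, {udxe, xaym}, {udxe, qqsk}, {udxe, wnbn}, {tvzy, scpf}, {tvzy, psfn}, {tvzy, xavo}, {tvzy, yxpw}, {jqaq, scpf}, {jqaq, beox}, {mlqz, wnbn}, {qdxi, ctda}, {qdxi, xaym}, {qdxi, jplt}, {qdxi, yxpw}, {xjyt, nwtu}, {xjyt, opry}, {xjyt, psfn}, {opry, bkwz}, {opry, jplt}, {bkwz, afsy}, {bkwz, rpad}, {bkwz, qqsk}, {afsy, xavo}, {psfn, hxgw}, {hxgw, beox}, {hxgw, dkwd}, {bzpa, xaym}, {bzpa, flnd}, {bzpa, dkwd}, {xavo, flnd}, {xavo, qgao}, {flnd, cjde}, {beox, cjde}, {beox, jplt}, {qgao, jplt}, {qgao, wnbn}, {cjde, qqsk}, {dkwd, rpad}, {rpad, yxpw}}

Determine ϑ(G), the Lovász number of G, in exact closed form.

15

deg(afsy) = 4; N(afsy) = {rttn, sbqn, bkwz, xavo}.
Vertex rttn has 4 neighbors: mlqz, afsy, ctda, hxgw.
N(yxpw) = {thye, tvzy, qdxi, rpad}, |N(yxpw)| = 4.
Vertex beox has 4 neighbors: jqaq, hxgw, cjde, jplt.
Regular of degree 4 on 35 vertices: this is K(7,3), the Kneser graph.
The 4 distinct eigenvalues: [4.0, 2.0, -1.0, -3.0].
Lovász: ϑ = −35(-3)/(4+-1*(-3)) = 15.
Numerically 15.0000000.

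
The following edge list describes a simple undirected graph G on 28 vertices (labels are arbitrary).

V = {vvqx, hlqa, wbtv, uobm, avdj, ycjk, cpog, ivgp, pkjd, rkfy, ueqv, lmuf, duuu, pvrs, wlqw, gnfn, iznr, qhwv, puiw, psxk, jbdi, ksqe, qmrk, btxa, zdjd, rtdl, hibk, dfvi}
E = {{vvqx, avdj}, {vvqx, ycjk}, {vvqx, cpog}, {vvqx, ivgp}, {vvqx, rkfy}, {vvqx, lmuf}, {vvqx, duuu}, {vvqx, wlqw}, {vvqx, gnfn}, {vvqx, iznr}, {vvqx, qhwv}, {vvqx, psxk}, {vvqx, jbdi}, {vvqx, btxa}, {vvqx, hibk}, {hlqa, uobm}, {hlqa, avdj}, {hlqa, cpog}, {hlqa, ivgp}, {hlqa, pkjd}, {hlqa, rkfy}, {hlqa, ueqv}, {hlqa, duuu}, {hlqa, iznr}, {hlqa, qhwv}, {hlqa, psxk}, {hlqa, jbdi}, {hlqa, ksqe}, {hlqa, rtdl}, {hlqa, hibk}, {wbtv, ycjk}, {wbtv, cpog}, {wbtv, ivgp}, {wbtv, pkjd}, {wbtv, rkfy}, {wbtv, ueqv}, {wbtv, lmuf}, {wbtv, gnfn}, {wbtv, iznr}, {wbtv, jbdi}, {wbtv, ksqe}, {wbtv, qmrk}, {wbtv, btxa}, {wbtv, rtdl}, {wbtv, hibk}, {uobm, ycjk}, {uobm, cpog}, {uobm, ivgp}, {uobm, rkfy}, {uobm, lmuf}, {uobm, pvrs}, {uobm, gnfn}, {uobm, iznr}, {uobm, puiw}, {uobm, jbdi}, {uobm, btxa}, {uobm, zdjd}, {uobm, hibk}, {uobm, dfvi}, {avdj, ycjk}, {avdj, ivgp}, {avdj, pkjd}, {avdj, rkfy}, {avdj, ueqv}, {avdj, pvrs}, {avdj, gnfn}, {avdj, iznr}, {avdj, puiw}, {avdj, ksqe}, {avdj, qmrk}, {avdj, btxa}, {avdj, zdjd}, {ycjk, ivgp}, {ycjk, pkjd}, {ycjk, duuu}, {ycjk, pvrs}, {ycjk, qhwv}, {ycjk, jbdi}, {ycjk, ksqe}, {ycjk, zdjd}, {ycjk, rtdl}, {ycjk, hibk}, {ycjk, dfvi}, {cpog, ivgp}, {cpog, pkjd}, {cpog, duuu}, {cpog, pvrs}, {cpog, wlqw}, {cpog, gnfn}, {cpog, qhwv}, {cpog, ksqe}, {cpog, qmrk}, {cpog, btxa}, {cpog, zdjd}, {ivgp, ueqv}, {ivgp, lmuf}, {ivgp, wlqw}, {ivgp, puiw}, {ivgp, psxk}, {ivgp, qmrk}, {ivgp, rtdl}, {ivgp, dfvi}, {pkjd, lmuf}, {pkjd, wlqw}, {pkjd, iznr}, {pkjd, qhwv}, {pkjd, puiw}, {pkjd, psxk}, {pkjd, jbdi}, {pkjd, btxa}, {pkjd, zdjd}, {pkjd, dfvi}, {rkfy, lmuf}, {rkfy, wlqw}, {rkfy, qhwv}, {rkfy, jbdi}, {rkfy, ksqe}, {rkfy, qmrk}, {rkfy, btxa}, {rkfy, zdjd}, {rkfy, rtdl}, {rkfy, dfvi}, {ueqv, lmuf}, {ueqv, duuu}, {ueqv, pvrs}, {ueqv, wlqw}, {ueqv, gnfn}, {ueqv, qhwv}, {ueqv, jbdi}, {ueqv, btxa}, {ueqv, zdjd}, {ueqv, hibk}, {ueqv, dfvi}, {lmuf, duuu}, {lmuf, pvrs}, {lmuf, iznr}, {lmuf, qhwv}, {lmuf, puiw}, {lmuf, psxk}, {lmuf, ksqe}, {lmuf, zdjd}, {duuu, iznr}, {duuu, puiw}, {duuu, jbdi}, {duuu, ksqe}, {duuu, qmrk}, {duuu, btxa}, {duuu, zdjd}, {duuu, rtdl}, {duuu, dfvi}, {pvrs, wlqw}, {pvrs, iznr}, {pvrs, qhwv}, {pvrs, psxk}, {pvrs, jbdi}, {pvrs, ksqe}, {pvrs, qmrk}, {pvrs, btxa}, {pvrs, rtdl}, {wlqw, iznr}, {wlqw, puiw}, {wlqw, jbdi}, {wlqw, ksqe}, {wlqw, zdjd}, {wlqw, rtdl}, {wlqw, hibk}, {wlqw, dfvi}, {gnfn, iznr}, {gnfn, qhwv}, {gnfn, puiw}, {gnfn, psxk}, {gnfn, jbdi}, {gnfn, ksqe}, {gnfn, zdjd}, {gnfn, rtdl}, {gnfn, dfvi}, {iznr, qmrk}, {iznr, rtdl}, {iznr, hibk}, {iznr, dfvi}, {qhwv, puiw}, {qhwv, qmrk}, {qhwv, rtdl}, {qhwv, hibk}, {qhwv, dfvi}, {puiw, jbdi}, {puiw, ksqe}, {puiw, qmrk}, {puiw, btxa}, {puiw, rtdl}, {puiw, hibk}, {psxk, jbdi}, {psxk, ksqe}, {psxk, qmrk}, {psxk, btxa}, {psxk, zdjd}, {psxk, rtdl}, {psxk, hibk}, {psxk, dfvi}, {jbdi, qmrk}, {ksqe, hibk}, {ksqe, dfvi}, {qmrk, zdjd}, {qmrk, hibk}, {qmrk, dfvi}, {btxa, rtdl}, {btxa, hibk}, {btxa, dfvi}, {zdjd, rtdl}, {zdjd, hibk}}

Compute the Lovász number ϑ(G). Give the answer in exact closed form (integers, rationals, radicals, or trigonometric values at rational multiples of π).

7

Vertex uobm has 15 neighbors: hlqa, ycjk, cpog, ivgp, rkfy, lmuf, pvrs, gnfn, iznr, puiw, jbdi, btxa, zdjd, hibk, dfvi.
Vertex qhwv has 15 neighbors: vvqx, hlqa, ycjk, cpog, pkjd, rkfy, ueqv, lmuf, pvrs, gnfn, puiw, qmrk, rtdl, hibk, dfvi.
deg(vvqx) = 15; N(vvqx) = {avdj, ycjk, cpog, ivgp, rkfy, lmuf, duuu, wlqw, gnfn, iznr, qhwv, psxk, jbdi, btxa, hibk}.
deg(duuu) = 15; N(duuu) = {vvqx, hlqa, ycjk, cpog, ueqv, lmuf, iznr, puiw, jbdi, ksqe, qmrk, btxa, zdjd, rtdl, dfvi}.
15-regular, N=28; Kneser-type, 2-subsets of [8].
spec(A) ≈ [15.0, 1.0, -5.0] (distinct, 3 d.p.).
−28·(-5) / ((15)−(-5)) = 7 = ϑ(G).
≈ 7.00000000 (to 8 d.p.).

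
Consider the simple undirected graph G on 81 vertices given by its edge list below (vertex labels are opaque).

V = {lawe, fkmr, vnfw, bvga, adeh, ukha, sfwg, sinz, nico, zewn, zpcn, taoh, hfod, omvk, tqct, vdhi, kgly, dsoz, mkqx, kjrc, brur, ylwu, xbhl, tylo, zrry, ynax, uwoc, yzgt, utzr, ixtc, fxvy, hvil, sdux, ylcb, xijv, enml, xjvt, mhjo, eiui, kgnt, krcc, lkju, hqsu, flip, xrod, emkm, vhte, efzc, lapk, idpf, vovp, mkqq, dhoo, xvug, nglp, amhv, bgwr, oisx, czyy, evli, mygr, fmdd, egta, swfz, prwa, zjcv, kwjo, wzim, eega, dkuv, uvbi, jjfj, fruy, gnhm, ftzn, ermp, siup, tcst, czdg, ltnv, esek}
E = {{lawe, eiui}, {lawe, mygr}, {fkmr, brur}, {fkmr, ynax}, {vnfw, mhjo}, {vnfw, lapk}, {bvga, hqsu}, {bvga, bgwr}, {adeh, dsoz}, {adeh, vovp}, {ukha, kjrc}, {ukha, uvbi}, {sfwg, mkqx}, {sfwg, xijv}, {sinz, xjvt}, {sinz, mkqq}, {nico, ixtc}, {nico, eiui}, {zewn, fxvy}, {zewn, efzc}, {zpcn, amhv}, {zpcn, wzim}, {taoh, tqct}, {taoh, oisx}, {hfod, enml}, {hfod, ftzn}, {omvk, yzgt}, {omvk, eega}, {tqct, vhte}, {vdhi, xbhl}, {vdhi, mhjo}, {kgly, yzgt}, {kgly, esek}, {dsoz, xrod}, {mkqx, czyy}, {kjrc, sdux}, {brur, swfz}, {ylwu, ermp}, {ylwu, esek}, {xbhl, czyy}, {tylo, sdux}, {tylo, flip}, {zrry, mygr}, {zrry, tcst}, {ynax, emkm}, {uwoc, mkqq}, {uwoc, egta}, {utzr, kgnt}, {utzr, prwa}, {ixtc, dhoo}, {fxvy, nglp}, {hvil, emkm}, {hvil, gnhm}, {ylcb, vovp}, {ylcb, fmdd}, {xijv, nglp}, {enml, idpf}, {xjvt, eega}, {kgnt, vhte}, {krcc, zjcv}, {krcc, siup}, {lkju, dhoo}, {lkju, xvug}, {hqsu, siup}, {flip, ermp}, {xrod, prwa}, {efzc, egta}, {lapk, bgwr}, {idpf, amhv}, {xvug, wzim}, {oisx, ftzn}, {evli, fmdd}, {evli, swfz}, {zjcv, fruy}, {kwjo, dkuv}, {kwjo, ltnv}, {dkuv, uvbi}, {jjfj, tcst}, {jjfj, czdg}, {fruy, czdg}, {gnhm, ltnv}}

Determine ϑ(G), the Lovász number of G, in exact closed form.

deg(omvk) = 2; N(omvk) = {yzgt, eega}.
N(kgly) = {yzgt, esek}, |N(kgly)| = 2.
N(zrry) = {mygr, tcst}, |N(zrry)| = 2.
N(mkqq) = {sinz, uwoc}, |N(mkqq)| = 2.
deg(v) = 2 for all v (|V|=81); the odd cycle C_{81}.
spec(A) ≈ [2.0, 1.994, 1.976, 1.946, 1.904, 1.851, 1.787, 1.712, 1.627, 1.532, 1.428, 1.315, 1.194, 1.066, 0.932, 0.792, 0.647, 0.499, 0.347, 0.194, 0.039, -0.116, -0.271, -0.423, -0.574, -0.72, -0.863, -1.0, -1.131, -1.256, -1.372, -1.481, -1.581, -1.671, -1.751, -1.821, -1.879, -1.927, -1.963, -1.986, -1.998] (distinct, 3 d.p.).
Lovász (edge-transitive): ϑ = −81·(-2*cos(pi/81))/((2)−(-2*cos(pi/81))) = 81*cos(pi/81)/(cos(pi/81) + 1).
Numerically 40.48477.
α=40, χ(Ḡ)=41; ϑ=81*cos(pi/81)/(cos(pi/81) + 1) lies between (both strict).

81*cos(pi/81)/(cos(pi/81) + 1)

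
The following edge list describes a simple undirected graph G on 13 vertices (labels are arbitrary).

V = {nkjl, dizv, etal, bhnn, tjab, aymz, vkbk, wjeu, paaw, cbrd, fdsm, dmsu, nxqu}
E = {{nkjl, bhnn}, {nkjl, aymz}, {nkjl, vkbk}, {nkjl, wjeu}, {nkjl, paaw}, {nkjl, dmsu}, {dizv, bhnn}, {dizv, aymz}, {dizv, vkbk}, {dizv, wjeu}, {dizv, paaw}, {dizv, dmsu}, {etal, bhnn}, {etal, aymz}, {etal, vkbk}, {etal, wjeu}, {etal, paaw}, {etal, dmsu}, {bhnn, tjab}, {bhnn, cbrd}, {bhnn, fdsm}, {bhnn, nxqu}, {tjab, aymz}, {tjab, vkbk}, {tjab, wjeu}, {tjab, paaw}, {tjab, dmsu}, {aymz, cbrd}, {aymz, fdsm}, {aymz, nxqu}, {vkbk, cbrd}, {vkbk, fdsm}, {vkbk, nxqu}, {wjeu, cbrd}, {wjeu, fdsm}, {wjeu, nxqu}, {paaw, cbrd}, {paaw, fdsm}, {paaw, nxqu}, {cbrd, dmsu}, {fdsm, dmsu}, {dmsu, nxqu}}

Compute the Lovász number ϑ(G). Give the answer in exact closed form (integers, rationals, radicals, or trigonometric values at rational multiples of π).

7

Vertex nxqu has 6 neighbors: bhnn, aymz, vkbk, wjeu, paaw, dmsu.
Vertex etal has 6 neighbors: bhnn, aymz, vkbk, wjeu, paaw, dmsu.
deg(paaw) = 7; N(paaw) = {nkjl, dizv, etal, tjab, cbrd, fdsm, nxqu}.
Vertex dmsu has 7 neighbors: nkjl, dizv, etal, tjab, cbrd, fdsm, nxqu.
Complete multipartite on [7, 6]: sandwich collapses at ϑ=7.
ϑ(G) ≈ 7.0000000.
7 ≤ 7 ≤ 7: collapsed.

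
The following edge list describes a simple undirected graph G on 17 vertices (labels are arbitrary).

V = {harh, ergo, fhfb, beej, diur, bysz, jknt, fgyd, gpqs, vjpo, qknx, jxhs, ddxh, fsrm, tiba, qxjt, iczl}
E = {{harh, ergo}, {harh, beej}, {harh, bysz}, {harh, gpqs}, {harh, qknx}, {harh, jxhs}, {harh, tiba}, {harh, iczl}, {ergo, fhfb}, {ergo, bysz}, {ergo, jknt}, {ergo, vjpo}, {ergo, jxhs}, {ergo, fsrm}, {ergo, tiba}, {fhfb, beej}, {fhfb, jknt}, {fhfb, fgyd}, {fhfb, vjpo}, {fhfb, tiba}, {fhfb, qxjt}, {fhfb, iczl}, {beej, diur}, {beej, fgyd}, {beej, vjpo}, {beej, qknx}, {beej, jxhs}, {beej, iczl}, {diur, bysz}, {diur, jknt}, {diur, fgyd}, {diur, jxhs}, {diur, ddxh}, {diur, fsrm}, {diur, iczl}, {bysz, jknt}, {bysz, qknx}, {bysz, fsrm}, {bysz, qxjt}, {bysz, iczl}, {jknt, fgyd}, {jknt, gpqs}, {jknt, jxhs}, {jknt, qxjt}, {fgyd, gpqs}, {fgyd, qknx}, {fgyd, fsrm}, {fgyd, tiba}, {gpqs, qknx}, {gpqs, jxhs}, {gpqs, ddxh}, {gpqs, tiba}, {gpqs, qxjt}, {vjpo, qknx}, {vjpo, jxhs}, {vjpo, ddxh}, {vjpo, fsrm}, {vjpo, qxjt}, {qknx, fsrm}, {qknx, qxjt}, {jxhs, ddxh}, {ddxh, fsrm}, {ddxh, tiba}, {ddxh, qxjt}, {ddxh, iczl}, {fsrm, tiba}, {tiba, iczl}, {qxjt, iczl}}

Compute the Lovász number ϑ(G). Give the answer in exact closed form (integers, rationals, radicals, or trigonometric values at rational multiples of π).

deg(vjpo) = 8; N(vjpo) = {ergo, fhfb, beej, qknx, jxhs, ddxh, fsrm, qxjt}.
N(bysz) = {harh, ergo, diur, jknt, qknx, fsrm, qxjt, iczl}, |N(bysz)| = 8.
deg(qxjt) = 8; N(qxjt) = {fhfb, bysz, jknt, gpqs, vjpo, qknx, ddxh, iczl}.
Vertex tiba has 8 neighbors: harh, ergo, fhfb, fgyd, gpqs, ddxh, fsrm, iczl.
Regular of degree 8 on 17 vertices: SR(17,8,3,4) — a Paley graph.
A has 3 distinct eigenvalues ≈ [8.0, 1.561553, -2.561553].
λ_max=8, λ_min=-sqrt(17)/2 - 1/2; ϑ = −17·λ_min/(λ_max−λ_min) = sqrt(17).
≈ 4.12310563 (to 8 d.p.).

sqrt(17)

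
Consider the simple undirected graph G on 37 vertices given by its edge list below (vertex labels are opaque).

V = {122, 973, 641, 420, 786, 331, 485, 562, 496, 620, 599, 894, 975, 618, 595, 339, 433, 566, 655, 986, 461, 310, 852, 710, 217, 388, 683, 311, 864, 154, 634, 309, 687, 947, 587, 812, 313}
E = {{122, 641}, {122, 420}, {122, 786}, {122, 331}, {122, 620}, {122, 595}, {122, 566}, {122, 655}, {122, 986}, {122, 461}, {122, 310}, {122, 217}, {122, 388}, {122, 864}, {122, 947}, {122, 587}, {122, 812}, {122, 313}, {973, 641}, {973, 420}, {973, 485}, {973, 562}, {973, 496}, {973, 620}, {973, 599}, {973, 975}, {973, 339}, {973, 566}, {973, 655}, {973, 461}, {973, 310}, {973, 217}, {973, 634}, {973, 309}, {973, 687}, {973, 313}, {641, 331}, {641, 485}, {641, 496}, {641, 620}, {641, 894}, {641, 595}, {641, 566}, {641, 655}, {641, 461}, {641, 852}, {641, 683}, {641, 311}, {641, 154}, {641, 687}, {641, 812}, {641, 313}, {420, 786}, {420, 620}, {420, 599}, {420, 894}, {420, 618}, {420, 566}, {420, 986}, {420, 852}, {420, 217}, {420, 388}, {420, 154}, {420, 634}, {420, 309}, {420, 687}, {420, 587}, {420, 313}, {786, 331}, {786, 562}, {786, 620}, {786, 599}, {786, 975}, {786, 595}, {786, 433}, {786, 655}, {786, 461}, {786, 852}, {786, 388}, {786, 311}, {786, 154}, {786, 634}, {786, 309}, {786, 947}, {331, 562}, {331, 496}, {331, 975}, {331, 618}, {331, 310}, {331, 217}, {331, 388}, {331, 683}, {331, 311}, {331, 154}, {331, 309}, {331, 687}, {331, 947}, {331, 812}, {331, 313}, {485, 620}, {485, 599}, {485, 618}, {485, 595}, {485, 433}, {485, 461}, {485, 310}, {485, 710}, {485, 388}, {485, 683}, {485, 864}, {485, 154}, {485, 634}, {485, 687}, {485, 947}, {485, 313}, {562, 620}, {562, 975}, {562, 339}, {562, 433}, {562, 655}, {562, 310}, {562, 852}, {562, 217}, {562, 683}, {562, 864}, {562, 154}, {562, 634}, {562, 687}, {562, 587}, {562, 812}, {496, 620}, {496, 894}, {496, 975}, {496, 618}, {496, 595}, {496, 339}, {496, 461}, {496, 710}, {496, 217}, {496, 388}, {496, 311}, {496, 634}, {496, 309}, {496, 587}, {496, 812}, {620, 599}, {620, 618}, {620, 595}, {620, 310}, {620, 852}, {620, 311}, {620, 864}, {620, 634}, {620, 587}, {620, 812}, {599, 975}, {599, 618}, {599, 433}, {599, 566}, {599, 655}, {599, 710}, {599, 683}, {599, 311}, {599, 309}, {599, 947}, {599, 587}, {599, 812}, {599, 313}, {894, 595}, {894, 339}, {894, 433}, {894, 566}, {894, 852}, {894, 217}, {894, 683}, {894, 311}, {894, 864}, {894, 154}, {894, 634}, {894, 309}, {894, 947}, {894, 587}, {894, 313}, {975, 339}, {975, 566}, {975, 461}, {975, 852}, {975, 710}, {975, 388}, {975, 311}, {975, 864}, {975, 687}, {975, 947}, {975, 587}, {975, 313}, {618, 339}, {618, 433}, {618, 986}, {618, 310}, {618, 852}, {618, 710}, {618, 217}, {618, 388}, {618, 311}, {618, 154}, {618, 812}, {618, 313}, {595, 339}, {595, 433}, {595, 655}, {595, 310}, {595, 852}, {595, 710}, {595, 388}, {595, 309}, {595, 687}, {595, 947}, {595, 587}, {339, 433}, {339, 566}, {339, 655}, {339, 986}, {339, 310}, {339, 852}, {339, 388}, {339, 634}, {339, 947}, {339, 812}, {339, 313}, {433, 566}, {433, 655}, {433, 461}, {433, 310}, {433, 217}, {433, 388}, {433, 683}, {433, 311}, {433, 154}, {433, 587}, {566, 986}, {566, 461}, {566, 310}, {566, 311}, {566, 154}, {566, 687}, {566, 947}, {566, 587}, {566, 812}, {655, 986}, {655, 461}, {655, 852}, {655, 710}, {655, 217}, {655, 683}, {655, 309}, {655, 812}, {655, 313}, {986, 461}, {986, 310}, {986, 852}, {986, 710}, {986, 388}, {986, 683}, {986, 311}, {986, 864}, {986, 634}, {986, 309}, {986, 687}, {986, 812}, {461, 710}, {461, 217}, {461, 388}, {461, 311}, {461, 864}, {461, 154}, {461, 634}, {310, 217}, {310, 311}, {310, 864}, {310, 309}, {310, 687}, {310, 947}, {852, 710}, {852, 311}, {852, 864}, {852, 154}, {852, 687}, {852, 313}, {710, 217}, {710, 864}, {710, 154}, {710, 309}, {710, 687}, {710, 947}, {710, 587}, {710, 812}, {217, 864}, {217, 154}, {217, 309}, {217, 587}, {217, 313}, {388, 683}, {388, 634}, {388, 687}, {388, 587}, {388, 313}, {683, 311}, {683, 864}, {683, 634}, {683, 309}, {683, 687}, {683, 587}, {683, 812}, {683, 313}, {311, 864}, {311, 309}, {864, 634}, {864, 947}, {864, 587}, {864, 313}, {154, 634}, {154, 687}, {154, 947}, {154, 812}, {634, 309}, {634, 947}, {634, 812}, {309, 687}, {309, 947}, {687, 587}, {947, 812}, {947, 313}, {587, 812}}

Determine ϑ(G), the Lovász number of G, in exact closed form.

Vertex 331 has 18 neighbors: 122, 641, 786, 562, 496, 975, 618, 310, 217, 388, 683, 311, 154, 309, 687, 947, 812, 313.
Vertex 217 has 18 neighbors: 122, 973, 420, 331, 562, 496, 894, 618, 433, 655, 461, 310, 710, 864, 154, 309, 587, 313.
Vertex 485 has 18 neighbors: 973, 641, 620, 599, 618, 595, 433, 461, 310, 710, 388, 683, 864, 154, 634, 687, 947, 313.
N(310) = {122, 973, 331, 485, 562, 620, 618, 595, 339, 433, 566, 986, 217, 311, 864, 309, 687, 947}, |N(310)| = 18.
Every vertex has degree 18 (N=37); strongly regular (37,18,8,9).
Distinct eigenvalues (to 4 d.p.): [18.0, 2.5414, -3.5414].
λ_max=18, λ_min=-sqrt(37)/2 - 1/2; ϑ = −37·λ_min/(λ_max−λ_min) = sqrt(37).
= 6.08276… (decimal).

sqrt(37)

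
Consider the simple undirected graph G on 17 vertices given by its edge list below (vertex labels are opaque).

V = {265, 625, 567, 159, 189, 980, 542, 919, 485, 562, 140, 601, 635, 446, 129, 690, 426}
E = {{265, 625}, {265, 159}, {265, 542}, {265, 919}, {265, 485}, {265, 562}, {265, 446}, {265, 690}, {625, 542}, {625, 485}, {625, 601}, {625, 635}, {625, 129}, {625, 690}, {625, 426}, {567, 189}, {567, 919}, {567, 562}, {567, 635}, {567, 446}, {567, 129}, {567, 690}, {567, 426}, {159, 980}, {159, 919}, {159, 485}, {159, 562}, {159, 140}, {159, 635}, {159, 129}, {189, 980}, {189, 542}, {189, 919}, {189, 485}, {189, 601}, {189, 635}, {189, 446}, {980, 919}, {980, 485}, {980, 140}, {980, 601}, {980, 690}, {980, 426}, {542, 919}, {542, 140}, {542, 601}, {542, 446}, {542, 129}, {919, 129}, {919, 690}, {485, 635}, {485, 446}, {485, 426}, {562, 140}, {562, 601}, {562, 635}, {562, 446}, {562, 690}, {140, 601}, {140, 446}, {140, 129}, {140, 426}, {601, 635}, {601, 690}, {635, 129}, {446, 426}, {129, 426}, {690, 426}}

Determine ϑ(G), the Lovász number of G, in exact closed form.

sqrt(17)

Vertex 159 has 8 neighbors: 265, 980, 919, 485, 562, 140, 635, 129.
deg(919) = 8; N(919) = {265, 567, 159, 189, 980, 542, 129, 690}.
Vertex 140 has 8 neighbors: 159, 980, 542, 562, 601, 446, 129, 426.
N(690) = {265, 625, 567, 980, 919, 562, 601, 426}, |N(690)| = 8.
8-regular, N=17; SR(17,8,3,4) — a Paley graph.
The 3 distinct eigenvalues: [8.0, 1.5616, -2.5616].
Lovász (edge-transitive): ϑ = −17·(-sqrt(17)/2 - 1/2)/((8)−(-sqrt(17)/2 - 1/2)) = sqrt(17).
ϑ(G) ≈ 4.123105626.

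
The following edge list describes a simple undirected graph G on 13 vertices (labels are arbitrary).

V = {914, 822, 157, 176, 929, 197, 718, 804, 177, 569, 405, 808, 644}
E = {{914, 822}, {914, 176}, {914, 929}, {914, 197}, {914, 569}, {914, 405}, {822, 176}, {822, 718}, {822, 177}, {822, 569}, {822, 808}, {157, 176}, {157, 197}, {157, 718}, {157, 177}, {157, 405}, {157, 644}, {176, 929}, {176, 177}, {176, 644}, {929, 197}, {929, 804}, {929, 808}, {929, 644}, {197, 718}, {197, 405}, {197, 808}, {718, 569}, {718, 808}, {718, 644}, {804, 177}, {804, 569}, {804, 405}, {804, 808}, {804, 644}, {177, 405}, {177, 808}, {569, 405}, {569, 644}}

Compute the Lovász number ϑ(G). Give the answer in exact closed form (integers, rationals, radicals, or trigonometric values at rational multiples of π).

sqrt(13)

Vertex 177 has 6 neighbors: 822, 157, 176, 804, 405, 808.
Vertex 197 has 6 neighbors: 914, 157, 929, 718, 405, 808.
deg(405) = 6; N(405) = {914, 157, 197, 804, 177, 569}.
Vertex 644 has 6 neighbors: 157, 176, 929, 718, 804, 569.
Every vertex has degree 6 (N=13); Paley(13): SR with (k,λ,μ)=(6,2,3).
A has 3 distinct eigenvalues ≈ [6.0, 1.303, -2.303].
With N=13: ϑ(G) = 13·(-(-sqrt(13)/2 - 1/2))/(6−(-sqrt(13)/2 - 1/2)) = sqrt(13).
≈ 3.6056 (to 4 d.p.).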